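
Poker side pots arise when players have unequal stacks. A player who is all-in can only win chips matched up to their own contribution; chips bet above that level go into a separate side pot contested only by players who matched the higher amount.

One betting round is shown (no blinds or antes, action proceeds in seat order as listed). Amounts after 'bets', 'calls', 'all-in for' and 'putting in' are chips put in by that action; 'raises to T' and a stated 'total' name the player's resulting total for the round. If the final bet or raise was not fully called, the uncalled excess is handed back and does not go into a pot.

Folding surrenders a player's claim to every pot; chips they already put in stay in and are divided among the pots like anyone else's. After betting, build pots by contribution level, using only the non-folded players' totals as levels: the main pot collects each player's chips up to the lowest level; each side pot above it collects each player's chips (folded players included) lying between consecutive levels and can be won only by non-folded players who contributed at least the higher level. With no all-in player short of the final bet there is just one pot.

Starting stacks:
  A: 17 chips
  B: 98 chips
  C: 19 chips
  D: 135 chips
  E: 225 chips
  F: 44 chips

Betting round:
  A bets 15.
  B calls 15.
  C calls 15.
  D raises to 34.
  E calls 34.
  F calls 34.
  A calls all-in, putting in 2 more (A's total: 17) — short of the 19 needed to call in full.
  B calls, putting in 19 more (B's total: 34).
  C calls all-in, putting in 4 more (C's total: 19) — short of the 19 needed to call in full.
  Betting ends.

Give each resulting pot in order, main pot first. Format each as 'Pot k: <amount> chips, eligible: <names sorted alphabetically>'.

Pot 1: 102 chips, eligible: A, B, C, D, E, F
Pot 2: 10 chips, eligible: B, C, D, E, F
Pot 3: 60 chips, eligible: B, D, E, F

Derivation:
Contributions: A=17, B=34, C=19, D=34, E=34, F=34
Pot levels (distinct totals of non-folded players): 17, 19, 34
Layer 1-17: 17 each from A, B, C, D, E, F = 17*6 = 102 chips; eligible A, B, C, D, E, F
Layer 18-19: 2 each from B, C, D, E, F = 2*5 = 10 chips; eligible B, C, D, E, F
Layer 20-34: 15 each from B, D, E, F = 15*4 = 60 chips; eligible B, D, E, F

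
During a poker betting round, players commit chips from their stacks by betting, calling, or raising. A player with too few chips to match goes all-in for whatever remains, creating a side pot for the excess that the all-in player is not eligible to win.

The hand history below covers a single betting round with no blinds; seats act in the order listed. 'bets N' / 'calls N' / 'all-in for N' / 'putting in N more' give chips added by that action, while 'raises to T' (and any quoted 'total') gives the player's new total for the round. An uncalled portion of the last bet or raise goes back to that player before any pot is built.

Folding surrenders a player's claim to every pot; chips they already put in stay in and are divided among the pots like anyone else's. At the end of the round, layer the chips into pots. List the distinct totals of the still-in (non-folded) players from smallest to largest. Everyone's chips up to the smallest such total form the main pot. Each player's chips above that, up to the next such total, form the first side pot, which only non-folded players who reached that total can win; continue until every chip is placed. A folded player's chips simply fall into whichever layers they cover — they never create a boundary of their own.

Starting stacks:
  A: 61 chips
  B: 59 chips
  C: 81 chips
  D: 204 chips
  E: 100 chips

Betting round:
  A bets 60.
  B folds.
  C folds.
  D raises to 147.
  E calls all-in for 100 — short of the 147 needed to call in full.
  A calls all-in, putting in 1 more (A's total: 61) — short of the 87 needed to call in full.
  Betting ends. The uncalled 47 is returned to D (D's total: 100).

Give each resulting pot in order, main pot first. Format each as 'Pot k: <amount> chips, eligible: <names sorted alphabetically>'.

Pot 1: 183 chips, eligible: A, D, E
Pot 2: 78 chips, eligible: D, E

Derivation:
Contributions (after 47 returned to D): A=61, D=100, E=100
Folded: B, C
Pot levels (distinct totals of non-folded players): 61, 100
Layer 1-61: 61 each from A, D, E = 61*3 = 183 chips; eligible A, D, E
Layer 62-100: 39 each from D, E = 39*2 = 78 chips; eligible D, E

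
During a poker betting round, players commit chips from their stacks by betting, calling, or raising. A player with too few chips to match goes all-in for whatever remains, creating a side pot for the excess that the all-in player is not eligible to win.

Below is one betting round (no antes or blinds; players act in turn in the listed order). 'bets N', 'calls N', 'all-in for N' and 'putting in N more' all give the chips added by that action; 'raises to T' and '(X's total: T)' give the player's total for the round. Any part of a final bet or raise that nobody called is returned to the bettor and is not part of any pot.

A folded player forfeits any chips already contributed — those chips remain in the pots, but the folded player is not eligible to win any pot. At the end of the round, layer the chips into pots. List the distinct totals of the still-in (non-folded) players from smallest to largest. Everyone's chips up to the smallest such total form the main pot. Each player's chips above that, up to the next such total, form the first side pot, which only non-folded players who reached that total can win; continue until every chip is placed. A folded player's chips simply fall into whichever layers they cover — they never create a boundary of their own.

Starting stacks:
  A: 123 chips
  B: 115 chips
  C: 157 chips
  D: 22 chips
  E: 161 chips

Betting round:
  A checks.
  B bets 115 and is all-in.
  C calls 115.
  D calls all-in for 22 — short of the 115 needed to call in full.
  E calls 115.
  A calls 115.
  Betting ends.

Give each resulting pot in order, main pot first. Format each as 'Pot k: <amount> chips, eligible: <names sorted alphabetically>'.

Contributions: A=115, B=115, C=115, D=22, E=115
Pot levels (distinct totals of non-folded players): 22, 115
Layer 1-22: 22 each from A, B, C, D, E = 22*5 = 110 chips; eligible A, B, C, D, E
Layer 23-115: 93 each from A, B, C, E = 93*4 = 372 chips; eligible A, B, C, E

Pot 1: 110 chips, eligible: A, B, C, D, E
Pot 2: 372 chips, eligible: A, B, C, E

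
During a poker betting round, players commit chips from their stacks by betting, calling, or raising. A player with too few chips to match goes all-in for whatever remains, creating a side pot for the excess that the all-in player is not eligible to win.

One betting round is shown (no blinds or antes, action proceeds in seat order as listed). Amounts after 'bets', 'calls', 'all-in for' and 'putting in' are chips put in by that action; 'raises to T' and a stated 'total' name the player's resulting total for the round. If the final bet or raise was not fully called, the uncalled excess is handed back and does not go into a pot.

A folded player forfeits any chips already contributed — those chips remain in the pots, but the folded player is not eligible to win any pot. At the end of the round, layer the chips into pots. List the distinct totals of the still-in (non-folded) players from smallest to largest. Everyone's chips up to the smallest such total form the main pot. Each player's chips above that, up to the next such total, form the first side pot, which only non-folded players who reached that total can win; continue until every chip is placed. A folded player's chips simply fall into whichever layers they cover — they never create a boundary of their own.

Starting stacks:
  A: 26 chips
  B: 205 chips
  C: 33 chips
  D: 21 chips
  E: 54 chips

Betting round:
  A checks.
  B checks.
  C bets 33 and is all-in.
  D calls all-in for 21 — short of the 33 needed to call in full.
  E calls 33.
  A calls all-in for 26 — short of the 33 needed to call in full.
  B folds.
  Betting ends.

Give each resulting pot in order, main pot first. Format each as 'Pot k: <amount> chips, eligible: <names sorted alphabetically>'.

Contributions: A=26, C=33, D=21, E=33
Folded: B
Pot levels (distinct totals of non-folded players): 21, 26, 33
Layer 1-21: 21 each from A, C, D, E = 21*4 = 84 chips; eligible A, C, D, E
Layer 22-26: 5 each from A, C, E = 5*3 = 15 chips; eligible A, C, E
Layer 27-33: 7 each from C, E = 7*2 = 14 chips; eligible C, E

Pot 1: 84 chips, eligible: A, C, D, E
Pot 2: 15 chips, eligible: A, C, E
Pot 3: 14 chips, eligible: C, E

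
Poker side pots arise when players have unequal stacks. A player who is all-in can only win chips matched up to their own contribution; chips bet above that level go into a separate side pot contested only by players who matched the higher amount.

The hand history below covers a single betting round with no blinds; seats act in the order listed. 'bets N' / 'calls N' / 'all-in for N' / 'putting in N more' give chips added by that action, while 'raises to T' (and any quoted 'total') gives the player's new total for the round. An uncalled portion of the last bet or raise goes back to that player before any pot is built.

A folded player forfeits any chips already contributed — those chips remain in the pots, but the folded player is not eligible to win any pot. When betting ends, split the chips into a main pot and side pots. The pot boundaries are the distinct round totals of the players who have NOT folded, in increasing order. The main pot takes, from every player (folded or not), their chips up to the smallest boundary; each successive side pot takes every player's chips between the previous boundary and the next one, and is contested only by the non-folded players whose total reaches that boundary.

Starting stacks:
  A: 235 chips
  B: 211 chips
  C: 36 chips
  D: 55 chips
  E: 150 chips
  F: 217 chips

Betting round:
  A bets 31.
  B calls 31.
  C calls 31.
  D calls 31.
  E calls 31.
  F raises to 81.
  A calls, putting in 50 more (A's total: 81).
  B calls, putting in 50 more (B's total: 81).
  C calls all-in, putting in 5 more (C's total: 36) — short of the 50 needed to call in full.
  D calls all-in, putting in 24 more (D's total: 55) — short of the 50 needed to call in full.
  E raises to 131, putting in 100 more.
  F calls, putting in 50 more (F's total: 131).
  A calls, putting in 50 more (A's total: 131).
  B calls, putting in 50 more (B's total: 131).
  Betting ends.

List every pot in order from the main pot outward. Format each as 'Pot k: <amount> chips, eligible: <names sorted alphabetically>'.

Pot 1: 216 chips, eligible: A, B, C, D, E, F
Pot 2: 95 chips, eligible: A, B, D, E, F
Pot 3: 304 chips, eligible: A, B, E, F

Derivation:
Contributions: A=131, B=131, C=36, D=55, E=131, F=131
Pot levels (distinct totals of non-folded players): 36, 55, 131
Layer 1-36: 36 each from A, B, C, D, E, F = 36*6 = 216 chips; eligible A, B, C, D, E, F
Layer 37-55: 19 each from A, B, D, E, F = 19*5 = 95 chips; eligible A, B, D, E, F
Layer 56-131: 76 each from A, B, E, F = 76*4 = 304 chips; eligible A, B, E, F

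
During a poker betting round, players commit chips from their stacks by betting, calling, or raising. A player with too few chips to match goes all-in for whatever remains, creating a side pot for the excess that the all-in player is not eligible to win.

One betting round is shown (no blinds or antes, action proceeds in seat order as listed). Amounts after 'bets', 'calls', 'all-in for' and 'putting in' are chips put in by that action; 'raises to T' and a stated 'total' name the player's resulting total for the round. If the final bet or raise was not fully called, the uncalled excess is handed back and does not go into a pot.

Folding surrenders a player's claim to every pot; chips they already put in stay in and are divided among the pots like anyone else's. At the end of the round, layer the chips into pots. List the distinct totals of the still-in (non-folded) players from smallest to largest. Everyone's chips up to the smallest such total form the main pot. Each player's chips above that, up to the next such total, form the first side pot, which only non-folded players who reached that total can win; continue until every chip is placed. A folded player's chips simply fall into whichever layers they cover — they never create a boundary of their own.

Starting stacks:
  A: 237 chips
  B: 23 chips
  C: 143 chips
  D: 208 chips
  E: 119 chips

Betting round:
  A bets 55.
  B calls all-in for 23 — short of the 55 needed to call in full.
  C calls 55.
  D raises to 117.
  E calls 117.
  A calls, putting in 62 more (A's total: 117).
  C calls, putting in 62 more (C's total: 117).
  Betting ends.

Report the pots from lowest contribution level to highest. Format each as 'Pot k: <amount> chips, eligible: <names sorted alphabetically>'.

Contributions: A=117, B=23, C=117, D=117, E=117
Pot levels (distinct totals of non-folded players): 23, 117
Layer 1-23: 23 each from A, B, C, D, E = 23*5 = 115 chips; eligible A, B, C, D, E
Layer 24-117: 94 each from A, C, D, E = 94*4 = 376 chips; eligible A, C, D, E

Pot 1: 115 chips, eligible: A, B, C, D, E
Pot 2: 376 chips, eligible: A, C, D, E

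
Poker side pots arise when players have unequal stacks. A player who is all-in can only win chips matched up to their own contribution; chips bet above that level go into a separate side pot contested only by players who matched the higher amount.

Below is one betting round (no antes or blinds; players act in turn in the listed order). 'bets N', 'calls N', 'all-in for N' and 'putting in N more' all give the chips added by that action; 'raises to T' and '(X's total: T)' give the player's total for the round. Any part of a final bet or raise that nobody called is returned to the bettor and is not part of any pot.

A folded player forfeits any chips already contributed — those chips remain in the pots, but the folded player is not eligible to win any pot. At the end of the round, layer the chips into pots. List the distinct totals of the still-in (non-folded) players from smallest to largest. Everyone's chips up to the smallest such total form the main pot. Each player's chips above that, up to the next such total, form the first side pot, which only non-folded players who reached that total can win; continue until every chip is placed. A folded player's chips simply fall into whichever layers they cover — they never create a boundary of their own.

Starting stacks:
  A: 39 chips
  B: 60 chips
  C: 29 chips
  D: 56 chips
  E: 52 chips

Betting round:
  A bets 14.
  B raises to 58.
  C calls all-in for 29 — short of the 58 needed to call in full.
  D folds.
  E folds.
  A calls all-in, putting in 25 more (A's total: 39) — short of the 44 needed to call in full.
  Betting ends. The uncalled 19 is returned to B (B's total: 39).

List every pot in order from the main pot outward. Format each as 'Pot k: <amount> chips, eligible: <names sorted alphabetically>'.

Contributions (after 19 returned to B): A=39, B=39, C=29
Folded: D, E
Pot levels (distinct totals of non-folded players): 29, 39
Layer 1-29: 29 each from A, B, C = 29*3 = 87 chips; eligible A, B, C
Layer 30-39: 10 each from A, B = 10*2 = 20 chips; eligible A, B

Pot 1: 87 chips, eligible: A, B, C
Pot 2: 20 chips, eligible: A, B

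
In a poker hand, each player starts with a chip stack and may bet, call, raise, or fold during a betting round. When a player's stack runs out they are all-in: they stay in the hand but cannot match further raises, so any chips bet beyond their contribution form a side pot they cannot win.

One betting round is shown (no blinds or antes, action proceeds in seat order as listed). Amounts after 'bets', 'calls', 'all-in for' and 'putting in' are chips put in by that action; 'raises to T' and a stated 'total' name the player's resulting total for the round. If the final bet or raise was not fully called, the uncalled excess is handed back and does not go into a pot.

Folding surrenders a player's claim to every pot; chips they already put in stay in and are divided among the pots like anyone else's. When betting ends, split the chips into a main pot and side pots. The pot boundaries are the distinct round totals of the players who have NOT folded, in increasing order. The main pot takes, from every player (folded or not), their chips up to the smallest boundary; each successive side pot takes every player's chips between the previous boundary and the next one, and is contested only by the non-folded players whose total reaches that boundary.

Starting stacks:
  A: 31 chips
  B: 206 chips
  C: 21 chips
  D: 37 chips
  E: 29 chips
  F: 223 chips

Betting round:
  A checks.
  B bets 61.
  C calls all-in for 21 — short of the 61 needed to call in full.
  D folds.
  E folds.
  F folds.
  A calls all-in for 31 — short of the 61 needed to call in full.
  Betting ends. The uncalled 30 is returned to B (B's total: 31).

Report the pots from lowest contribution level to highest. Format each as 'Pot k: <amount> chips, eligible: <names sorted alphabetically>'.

Contributions (after 30 returned to B): A=31, B=31, C=21
Folded: D, E, F
Pot levels (distinct totals of non-folded players): 21, 31
Layer 1-21: 21 each from A, B, C = 21*3 = 63 chips; eligible A, B, C
Layer 22-31: 10 each from A, B = 10*2 = 20 chips; eligible A, B

Pot 1: 63 chips, eligible: A, B, C
Pot 2: 20 chips, eligible: A, B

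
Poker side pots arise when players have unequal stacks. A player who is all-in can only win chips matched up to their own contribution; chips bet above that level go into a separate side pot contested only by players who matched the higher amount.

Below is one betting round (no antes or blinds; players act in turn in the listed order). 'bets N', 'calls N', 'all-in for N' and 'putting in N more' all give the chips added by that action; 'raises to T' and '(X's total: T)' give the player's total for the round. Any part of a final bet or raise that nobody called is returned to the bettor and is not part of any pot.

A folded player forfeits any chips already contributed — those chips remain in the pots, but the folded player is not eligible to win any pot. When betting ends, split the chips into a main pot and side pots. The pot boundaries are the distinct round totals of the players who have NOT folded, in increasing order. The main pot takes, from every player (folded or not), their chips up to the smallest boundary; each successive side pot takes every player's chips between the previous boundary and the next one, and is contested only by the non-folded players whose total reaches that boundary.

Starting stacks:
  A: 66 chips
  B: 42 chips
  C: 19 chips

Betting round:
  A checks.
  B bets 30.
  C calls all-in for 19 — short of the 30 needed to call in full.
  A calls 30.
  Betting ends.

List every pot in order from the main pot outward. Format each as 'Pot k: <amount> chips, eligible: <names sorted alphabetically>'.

Pot 1: 57 chips, eligible: A, B, C
Pot 2: 22 chips, eligible: A, B

Derivation:
Contributions: A=30, B=30, C=19
Pot levels (distinct totals of non-folded players): 19, 30
Layer 1-19: 19 each from A, B, C = 19*3 = 57 chips; eligible A, B, C
Layer 20-30: 11 each from A, B = 11*2 = 22 chips; eligible A, B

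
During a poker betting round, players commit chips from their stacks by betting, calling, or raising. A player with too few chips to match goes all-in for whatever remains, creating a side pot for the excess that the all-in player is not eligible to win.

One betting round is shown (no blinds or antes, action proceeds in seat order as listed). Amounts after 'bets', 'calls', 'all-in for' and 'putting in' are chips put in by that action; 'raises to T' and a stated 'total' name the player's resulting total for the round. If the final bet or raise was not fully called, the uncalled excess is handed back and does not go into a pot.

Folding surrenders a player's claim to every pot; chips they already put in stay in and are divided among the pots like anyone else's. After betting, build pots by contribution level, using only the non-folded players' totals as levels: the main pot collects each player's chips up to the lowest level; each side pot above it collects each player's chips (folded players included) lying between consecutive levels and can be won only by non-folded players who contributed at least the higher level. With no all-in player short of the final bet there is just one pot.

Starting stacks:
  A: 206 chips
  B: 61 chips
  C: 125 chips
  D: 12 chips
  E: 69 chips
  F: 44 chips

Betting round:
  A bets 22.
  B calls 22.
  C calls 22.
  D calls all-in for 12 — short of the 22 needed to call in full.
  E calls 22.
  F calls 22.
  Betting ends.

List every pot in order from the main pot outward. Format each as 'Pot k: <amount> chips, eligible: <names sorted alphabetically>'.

Contributions: A=22, B=22, C=22, D=12, E=22, F=22
Pot levels (distinct totals of non-folded players): 12, 22
Layer 1-12: 12 each from A, B, C, D, E, F = 12*6 = 72 chips; eligible A, B, C, D, E, F
Layer 13-22: 10 each from A, B, C, E, F = 10*5 = 50 chips; eligible A, B, C, E, F

Pot 1: 72 chips, eligible: A, B, C, D, E, F
Pot 2: 50 chips, eligible: A, B, C, E, F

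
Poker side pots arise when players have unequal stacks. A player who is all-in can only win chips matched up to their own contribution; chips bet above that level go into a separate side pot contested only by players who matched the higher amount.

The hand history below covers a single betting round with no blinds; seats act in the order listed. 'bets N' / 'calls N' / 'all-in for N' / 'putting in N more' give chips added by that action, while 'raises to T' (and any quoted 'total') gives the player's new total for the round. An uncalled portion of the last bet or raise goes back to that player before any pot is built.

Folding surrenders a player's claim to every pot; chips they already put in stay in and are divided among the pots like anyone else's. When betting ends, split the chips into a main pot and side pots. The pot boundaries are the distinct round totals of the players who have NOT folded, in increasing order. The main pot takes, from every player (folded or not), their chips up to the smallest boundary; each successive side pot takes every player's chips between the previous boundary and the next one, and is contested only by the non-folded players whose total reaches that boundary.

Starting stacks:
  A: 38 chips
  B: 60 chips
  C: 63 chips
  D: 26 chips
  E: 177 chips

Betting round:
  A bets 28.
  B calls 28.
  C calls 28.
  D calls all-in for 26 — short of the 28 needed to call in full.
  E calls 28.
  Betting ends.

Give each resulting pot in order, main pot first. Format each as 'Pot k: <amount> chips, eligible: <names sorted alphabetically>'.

Contributions: A=28, B=28, C=28, D=26, E=28
Pot levels (distinct totals of non-folded players): 26, 28
Layer 1-26: 26 each from A, B, C, D, E = 26*5 = 130 chips; eligible A, B, C, D, E
Layer 27-28: 2 each from A, B, C, E = 2*4 = 8 chips; eligible A, B, C, E

Pot 1: 130 chips, eligible: A, B, C, D, E
Pot 2: 8 chips, eligible: A, B, C, E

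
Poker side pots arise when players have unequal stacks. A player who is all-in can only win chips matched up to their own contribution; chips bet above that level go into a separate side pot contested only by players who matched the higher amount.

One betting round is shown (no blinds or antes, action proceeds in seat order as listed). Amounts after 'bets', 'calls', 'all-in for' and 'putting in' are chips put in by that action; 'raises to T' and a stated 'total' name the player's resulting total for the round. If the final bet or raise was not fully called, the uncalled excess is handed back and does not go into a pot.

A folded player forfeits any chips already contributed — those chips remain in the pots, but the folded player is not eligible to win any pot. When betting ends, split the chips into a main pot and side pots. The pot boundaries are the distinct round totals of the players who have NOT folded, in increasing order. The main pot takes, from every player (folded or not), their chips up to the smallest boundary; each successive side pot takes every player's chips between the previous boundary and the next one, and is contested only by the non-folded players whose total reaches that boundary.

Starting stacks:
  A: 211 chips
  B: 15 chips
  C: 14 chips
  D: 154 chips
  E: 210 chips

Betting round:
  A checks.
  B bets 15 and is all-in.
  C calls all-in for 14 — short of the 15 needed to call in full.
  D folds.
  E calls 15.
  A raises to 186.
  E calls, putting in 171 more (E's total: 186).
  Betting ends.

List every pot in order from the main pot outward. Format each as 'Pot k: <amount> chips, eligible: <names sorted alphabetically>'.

Contributions: A=186, B=15, C=14, E=186
Folded: D
Pot levels (distinct totals of non-folded players): 14, 15, 186
Layer 1-14: 14 each from A, B, C, E = 14*4 = 56 chips; eligible A, B, C, E
Layer 15-15: 1 each from A, B, E = 1*3 = 3 chips; eligible A, B, E
Layer 16-186: 171 each from A, E = 171*2 = 342 chips; eligible A, E

Pot 1: 56 chips, eligible: A, B, C, E
Pot 2: 3 chips, eligible: A, B, E
Pot 3: 342 chips, eligible: A, E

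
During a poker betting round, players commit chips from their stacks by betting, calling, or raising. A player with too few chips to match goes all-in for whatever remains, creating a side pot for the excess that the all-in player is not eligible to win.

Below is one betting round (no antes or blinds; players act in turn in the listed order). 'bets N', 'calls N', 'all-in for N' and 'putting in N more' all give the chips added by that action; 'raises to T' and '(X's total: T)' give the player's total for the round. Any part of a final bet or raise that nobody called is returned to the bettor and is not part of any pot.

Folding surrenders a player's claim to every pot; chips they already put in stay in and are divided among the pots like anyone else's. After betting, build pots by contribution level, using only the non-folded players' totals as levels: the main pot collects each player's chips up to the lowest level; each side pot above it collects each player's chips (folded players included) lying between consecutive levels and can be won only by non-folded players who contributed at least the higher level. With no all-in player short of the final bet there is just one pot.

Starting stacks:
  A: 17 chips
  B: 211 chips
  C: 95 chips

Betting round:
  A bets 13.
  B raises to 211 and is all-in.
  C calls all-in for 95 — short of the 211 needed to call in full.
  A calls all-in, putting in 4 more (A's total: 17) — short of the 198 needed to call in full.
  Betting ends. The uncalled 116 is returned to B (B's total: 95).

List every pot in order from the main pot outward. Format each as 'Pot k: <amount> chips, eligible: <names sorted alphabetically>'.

Pot 1: 51 chips, eligible: A, B, C
Pot 2: 156 chips, eligible: B, C

Derivation:
Contributions (after 116 returned to B): A=17, B=95, C=95
Pot levels (distinct totals of non-folded players): 17, 95
Layer 1-17: 17 each from A, B, C = 17*3 = 51 chips; eligible A, B, C
Layer 18-95: 78 each from B, C = 78*2 = 156 chips; eligible B, C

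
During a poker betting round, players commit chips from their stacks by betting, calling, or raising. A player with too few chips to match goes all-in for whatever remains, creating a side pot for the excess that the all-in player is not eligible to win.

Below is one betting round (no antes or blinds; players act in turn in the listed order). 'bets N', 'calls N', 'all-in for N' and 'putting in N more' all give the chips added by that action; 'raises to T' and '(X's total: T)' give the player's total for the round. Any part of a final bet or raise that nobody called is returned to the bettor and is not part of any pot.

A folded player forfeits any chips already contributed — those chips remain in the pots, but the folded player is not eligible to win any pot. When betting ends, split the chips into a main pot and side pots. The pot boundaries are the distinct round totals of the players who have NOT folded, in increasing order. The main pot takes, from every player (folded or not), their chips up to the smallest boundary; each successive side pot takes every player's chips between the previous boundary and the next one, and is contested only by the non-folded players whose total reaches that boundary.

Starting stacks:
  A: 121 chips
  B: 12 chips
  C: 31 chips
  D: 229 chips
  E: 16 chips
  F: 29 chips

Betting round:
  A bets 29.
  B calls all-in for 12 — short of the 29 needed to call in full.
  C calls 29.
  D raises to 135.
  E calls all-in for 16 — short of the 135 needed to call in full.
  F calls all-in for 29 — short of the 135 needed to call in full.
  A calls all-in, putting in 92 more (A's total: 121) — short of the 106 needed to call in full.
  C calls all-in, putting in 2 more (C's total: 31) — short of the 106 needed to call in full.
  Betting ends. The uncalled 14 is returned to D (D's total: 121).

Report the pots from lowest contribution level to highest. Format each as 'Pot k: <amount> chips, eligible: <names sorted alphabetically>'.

Contributions (after 14 returned to D): A=121, B=12, C=31, D=121, E=16, F=29
Pot levels (distinct totals of non-folded players): 12, 16, 29, 31, 121
Layer 1-12: 12 each from A, B, C, D, E, F = 12*6 = 72 chips; eligible A, B, C, D, E, F
Layer 13-16: 4 each from A, C, D, E, F = 4*5 = 20 chips; eligible A, C, D, E, F
Layer 17-29: 13 each from A, C, D, F = 13*4 = 52 chips; eligible A, C, D, F
Layer 30-31: 2 each from A, C, D = 2*3 = 6 chips; eligible A, C, D
Layer 32-121: 90 each from A, D = 90*2 = 180 chips; eligible A, D

Pot 1: 72 chips, eligible: A, B, C, D, E, F
Pot 2: 20 chips, eligible: A, C, D, E, F
Pot 3: 52 chips, eligible: A, C, D, F
Pot 4: 6 chips, eligible: A, C, D
Pot 5: 180 chips, eligible: A, D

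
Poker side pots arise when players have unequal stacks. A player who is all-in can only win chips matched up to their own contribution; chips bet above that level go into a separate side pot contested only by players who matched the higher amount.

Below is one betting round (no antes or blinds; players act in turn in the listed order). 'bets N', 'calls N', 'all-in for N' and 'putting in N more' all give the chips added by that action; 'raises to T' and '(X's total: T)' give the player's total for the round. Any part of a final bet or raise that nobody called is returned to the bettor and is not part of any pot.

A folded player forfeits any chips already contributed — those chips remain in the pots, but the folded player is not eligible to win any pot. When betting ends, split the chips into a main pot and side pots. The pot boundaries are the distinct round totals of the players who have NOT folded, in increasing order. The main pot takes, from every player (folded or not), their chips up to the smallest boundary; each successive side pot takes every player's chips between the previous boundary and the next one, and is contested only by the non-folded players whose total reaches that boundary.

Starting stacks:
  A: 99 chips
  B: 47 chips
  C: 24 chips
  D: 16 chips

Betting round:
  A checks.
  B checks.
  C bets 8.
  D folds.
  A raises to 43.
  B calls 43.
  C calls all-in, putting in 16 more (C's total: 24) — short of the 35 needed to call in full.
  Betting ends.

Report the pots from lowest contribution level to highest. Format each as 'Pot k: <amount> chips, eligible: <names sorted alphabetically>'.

Pot 1: 72 chips, eligible: A, B, C
Pot 2: 38 chips, eligible: A, B

Derivation:
Contributions: A=43, B=43, C=24
Folded: D
Pot levels (distinct totals of non-folded players): 24, 43
Layer 1-24: 24 each from A, B, C = 24*3 = 72 chips; eligible A, B, C
Layer 25-43: 19 each from A, B = 19*2 = 38 chips; eligible A, B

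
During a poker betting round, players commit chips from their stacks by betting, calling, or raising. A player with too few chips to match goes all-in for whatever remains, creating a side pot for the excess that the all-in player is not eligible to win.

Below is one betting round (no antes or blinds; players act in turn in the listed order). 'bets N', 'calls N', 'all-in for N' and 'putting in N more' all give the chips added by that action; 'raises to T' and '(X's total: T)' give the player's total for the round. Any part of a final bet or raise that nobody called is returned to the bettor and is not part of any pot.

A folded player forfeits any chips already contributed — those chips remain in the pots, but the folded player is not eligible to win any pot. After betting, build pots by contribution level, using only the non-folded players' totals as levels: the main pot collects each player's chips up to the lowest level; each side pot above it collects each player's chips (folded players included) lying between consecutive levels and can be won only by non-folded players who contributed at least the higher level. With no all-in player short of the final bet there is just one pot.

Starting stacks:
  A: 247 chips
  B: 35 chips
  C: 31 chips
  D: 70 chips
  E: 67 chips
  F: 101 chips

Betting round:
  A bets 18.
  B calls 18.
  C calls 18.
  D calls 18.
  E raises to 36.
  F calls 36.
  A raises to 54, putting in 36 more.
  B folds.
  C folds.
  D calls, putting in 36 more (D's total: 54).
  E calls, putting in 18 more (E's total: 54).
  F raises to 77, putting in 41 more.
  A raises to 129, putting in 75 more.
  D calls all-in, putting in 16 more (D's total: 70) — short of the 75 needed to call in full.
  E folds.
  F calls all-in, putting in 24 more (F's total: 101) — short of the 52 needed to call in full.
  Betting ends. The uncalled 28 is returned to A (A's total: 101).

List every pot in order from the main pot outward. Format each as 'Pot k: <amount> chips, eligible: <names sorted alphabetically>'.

Contributions (after 28 returned to A): A=101, B=18, C=18, D=70, E=54, F=101
Folded: B, C, E
Pot levels (distinct totals of non-folded players): 70, 101
Layer 1-70: A 70 + B 18 + C 18 + D 70 + E 54 + F 70 = 300 chips; eligible A, D, F
Layer 71-101: 31 each from A, F = 31*2 = 62 chips; eligible A, F

Pot 1: 300 chips, eligible: A, D, F
Pot 2: 62 chips, eligible: A, F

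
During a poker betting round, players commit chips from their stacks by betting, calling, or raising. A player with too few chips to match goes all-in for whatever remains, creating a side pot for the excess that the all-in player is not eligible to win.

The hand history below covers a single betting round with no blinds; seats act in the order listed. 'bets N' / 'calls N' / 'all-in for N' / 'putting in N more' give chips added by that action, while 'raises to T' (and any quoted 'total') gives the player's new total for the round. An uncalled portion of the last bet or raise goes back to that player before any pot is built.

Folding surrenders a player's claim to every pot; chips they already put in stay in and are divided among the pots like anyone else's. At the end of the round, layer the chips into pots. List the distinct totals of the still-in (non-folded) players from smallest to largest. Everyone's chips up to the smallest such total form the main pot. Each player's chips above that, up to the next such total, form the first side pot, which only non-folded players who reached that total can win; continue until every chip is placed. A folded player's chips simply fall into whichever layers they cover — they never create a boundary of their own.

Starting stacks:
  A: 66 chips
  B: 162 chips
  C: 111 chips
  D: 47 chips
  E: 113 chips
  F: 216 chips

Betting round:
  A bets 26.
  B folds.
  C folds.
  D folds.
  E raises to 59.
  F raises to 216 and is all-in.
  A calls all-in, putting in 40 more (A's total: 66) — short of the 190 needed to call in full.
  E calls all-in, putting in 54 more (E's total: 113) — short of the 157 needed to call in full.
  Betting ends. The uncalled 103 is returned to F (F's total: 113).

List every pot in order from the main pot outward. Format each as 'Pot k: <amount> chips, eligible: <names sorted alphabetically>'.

Contributions (after 103 returned to F): A=66, E=113, F=113
Folded: B, C, D
Pot levels (distinct totals of non-folded players): 66, 113
Layer 1-66: 66 each from A, E, F = 66*3 = 198 chips; eligible A, E, F
Layer 67-113: 47 each from E, F = 47*2 = 94 chips; eligible E, F

Pot 1: 198 chips, eligible: A, E, F
Pot 2: 94 chips, eligible: E, F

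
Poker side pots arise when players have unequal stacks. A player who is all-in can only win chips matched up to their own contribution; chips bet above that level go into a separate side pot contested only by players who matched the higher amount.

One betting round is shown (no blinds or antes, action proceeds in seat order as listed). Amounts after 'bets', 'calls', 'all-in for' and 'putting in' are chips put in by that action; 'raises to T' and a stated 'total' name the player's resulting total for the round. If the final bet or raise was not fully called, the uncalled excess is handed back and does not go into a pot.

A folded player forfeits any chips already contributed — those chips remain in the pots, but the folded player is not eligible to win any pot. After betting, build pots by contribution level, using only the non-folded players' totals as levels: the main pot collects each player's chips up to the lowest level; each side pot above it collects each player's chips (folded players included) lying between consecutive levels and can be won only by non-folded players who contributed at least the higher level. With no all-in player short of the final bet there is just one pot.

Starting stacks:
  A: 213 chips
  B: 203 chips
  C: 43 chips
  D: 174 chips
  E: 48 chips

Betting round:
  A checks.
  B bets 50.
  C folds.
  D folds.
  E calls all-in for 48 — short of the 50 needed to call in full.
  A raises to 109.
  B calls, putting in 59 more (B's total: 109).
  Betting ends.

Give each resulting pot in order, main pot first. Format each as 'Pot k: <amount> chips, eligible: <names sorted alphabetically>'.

Pot 1: 144 chips, eligible: A, B, E
Pot 2: 122 chips, eligible: A, B

Derivation:
Contributions: A=109, B=109, E=48
Folded: C, D
Pot levels (distinct totals of non-folded players): 48, 109
Layer 1-48: 48 each from A, B, E = 48*3 = 144 chips; eligible A, B, E
Layer 49-109: 61 each from A, B = 61*2 = 122 chips; eligible A, B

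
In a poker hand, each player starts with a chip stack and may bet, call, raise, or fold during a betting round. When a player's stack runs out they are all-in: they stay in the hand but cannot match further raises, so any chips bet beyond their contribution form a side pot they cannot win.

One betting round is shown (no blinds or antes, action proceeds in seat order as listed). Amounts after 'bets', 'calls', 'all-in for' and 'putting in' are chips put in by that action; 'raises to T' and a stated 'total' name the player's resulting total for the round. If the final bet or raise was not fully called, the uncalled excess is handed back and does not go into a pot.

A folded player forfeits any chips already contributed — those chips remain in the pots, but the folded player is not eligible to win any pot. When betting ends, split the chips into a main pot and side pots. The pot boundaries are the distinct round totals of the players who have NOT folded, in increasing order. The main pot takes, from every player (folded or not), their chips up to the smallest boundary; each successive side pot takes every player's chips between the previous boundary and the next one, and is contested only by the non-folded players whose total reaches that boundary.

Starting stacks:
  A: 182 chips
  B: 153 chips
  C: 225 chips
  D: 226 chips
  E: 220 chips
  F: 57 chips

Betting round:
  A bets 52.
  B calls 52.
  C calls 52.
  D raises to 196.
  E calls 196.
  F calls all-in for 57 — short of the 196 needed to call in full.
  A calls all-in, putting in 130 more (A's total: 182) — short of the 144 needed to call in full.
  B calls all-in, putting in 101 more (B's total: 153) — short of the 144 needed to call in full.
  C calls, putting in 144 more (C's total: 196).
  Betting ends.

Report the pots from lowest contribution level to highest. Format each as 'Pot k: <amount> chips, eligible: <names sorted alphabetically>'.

Contributions: A=182, B=153, C=196, D=196, E=196, F=57
Pot levels (distinct totals of non-folded players): 57, 153, 182, 196
Layer 1-57: 57 each from A, B, C, D, E, F = 57*6 = 342 chips; eligible A, B, C, D, E, F
Layer 58-153: 96 each from A, B, C, D, E = 96*5 = 480 chips; eligible A, B, C, D, E
Layer 154-182: 29 each from A, C, D, E = 29*4 = 116 chips; eligible A, C, D, E
Layer 183-196: 14 each from C, D, E = 14*3 = 42 chips; eligible C, D, E

Pot 1: 342 chips, eligible: A, B, C, D, E, F
Pot 2: 480 chips, eligible: A, B, C, D, E
Pot 3: 116 chips, eligible: A, C, D, E
Pot 4: 42 chips, eligible: C, D, E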